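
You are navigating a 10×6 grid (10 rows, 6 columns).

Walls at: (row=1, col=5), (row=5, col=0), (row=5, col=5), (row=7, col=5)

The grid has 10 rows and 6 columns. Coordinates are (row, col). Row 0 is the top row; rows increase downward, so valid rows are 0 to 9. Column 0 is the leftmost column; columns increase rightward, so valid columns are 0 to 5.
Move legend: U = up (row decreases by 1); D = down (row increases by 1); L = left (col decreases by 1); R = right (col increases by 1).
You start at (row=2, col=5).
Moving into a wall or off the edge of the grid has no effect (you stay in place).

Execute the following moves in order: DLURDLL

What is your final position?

Start: (row=2, col=5)
  D (down): (row=2, col=5) -> (row=3, col=5)
  L (left): (row=3, col=5) -> (row=3, col=4)
  U (up): (row=3, col=4) -> (row=2, col=4)
  R (right): (row=2, col=4) -> (row=2, col=5)
  D (down): (row=2, col=5) -> (row=3, col=5)
  L (left): (row=3, col=5) -> (row=3, col=4)
  L (left): (row=3, col=4) -> (row=3, col=3)
Final: (row=3, col=3)

Answer: Final position: (row=3, col=3)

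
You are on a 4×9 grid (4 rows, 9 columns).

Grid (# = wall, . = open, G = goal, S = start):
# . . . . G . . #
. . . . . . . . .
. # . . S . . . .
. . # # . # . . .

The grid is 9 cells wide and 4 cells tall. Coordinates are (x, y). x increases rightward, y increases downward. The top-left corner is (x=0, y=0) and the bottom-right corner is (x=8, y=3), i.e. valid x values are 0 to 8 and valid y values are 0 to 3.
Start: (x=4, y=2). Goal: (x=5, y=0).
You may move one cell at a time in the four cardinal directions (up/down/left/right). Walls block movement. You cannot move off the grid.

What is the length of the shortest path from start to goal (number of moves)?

BFS from (x=4, y=2) until reaching (x=5, y=0):
  Distance 0: (x=4, y=2)
  Distance 1: (x=4, y=1), (x=3, y=2), (x=5, y=2), (x=4, y=3)
  Distance 2: (x=4, y=0), (x=3, y=1), (x=5, y=1), (x=2, y=2), (x=6, y=2)
  Distance 3: (x=3, y=0), (x=5, y=0), (x=2, y=1), (x=6, y=1), (x=7, y=2), (x=6, y=3)  <- goal reached here
One shortest path (3 moves): (x=4, y=2) -> (x=5, y=2) -> (x=5, y=1) -> (x=5, y=0)

Answer: Shortest path length: 3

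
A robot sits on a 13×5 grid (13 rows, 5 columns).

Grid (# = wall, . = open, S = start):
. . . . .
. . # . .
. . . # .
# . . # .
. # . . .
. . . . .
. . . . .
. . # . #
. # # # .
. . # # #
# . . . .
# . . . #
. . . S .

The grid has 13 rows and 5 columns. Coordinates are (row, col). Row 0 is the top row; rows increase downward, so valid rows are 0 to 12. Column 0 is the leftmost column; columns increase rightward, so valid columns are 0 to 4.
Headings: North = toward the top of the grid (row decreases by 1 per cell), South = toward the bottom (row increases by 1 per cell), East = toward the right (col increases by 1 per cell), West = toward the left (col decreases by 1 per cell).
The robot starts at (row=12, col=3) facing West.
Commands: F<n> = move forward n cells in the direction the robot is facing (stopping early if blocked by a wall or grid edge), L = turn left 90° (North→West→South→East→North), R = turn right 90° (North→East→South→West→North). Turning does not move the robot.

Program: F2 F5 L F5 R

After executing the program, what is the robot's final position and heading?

Answer: Final position: (row=12, col=0), facing West

Derivation:
Start: (row=12, col=3), facing West
  F2: move forward 2, now at (row=12, col=1)
  F5: move forward 1/5 (blocked), now at (row=12, col=0)
  L: turn left, now facing South
  F5: move forward 0/5 (blocked), now at (row=12, col=0)
  R: turn right, now facing West
Final: (row=12, col=0), facing West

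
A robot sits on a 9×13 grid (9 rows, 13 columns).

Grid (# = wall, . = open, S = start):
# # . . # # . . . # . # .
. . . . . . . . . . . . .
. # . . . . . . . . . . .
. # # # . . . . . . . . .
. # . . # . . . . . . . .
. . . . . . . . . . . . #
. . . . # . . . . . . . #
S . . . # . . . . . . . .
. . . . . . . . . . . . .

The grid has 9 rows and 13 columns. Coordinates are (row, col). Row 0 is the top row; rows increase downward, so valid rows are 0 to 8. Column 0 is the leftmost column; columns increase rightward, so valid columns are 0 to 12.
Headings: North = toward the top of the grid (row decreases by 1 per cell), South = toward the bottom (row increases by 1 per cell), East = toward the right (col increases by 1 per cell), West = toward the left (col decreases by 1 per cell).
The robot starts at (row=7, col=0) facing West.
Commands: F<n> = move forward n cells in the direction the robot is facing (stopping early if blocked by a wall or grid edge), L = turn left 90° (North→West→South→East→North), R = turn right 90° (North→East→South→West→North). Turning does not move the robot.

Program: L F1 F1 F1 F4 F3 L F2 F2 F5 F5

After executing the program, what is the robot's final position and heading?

Start: (row=7, col=0), facing West
  L: turn left, now facing South
  F1: move forward 1, now at (row=8, col=0)
  F1: move forward 0/1 (blocked), now at (row=8, col=0)
  F1: move forward 0/1 (blocked), now at (row=8, col=0)
  F4: move forward 0/4 (blocked), now at (row=8, col=0)
  F3: move forward 0/3 (blocked), now at (row=8, col=0)
  L: turn left, now facing East
  F2: move forward 2, now at (row=8, col=2)
  F2: move forward 2, now at (row=8, col=4)
  F5: move forward 5, now at (row=8, col=9)
  F5: move forward 3/5 (blocked), now at (row=8, col=12)
Final: (row=8, col=12), facing East

Answer: Final position: (row=8, col=12), facing East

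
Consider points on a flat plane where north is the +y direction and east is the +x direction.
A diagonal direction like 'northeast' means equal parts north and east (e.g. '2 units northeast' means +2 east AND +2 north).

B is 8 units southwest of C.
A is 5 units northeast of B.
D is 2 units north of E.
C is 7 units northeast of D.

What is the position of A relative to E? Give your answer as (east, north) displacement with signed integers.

Answer: A is at (east=4, north=6) relative to E.

Derivation:
Place E at the origin (east=0, north=0).
  D is 2 units north of E: delta (east=+0, north=+2); D at (east=0, north=2).
  C is 7 units northeast of D: delta (east=+7, north=+7); C at (east=7, north=9).
  B is 8 units southwest of C: delta (east=-8, north=-8); B at (east=-1, north=1).
  A is 5 units northeast of B: delta (east=+5, north=+5); A at (east=4, north=6).
Therefore A relative to E: (east=4, north=6).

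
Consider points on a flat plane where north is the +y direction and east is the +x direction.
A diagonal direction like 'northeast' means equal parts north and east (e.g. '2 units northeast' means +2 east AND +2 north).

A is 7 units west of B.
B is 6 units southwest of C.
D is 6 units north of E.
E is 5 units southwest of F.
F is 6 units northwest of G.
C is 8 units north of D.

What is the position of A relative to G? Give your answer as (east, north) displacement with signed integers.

Answer: A is at (east=-24, north=9) relative to G.

Derivation:
Place G at the origin (east=0, north=0).
  F is 6 units northwest of G: delta (east=-6, north=+6); F at (east=-6, north=6).
  E is 5 units southwest of F: delta (east=-5, north=-5); E at (east=-11, north=1).
  D is 6 units north of E: delta (east=+0, north=+6); D at (east=-11, north=7).
  C is 8 units north of D: delta (east=+0, north=+8); C at (east=-11, north=15).
  B is 6 units southwest of C: delta (east=-6, north=-6); B at (east=-17, north=9).
  A is 7 units west of B: delta (east=-7, north=+0); A at (east=-24, north=9).
Therefore A relative to G: (east=-24, north=9).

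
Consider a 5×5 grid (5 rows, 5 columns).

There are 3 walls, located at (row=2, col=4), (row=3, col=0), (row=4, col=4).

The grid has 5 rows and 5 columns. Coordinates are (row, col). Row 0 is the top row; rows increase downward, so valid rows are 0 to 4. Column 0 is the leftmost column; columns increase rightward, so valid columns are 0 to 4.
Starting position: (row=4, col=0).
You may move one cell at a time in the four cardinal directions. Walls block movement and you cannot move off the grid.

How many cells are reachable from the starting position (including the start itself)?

Answer: Reachable cells: 22

Derivation:
BFS flood-fill from (row=4, col=0):
  Distance 0: (row=4, col=0)
  Distance 1: (row=4, col=1)
  Distance 2: (row=3, col=1), (row=4, col=2)
  Distance 3: (row=2, col=1), (row=3, col=2), (row=4, col=3)
  Distance 4: (row=1, col=1), (row=2, col=0), (row=2, col=2), (row=3, col=3)
  Distance 5: (row=0, col=1), (row=1, col=0), (row=1, col=2), (row=2, col=3), (row=3, col=4)
  Distance 6: (row=0, col=0), (row=0, col=2), (row=1, col=3)
  Distance 7: (row=0, col=3), (row=1, col=4)
  Distance 8: (row=0, col=4)
Total reachable: 22 (grid has 22 open cells total)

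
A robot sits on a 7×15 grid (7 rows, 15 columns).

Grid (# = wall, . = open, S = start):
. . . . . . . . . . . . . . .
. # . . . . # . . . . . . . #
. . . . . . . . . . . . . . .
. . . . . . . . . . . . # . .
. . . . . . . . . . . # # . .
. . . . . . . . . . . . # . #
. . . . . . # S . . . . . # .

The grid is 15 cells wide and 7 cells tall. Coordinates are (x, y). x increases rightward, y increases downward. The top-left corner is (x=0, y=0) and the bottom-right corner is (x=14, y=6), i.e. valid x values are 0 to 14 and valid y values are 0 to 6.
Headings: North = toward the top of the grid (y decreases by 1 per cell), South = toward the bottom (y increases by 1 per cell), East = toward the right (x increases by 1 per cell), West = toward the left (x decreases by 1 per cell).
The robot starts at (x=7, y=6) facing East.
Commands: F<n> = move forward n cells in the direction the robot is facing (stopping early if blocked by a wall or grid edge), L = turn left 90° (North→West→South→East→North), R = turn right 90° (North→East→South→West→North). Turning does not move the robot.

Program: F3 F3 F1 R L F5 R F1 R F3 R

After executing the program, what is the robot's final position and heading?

Answer: Final position: (x=9, y=6), facing North

Derivation:
Start: (x=7, y=6), facing East
  F3: move forward 3, now at (x=10, y=6)
  F3: move forward 2/3 (blocked), now at (x=12, y=6)
  F1: move forward 0/1 (blocked), now at (x=12, y=6)
  R: turn right, now facing South
  L: turn left, now facing East
  F5: move forward 0/5 (blocked), now at (x=12, y=6)
  R: turn right, now facing South
  F1: move forward 0/1 (blocked), now at (x=12, y=6)
  R: turn right, now facing West
  F3: move forward 3, now at (x=9, y=6)
  R: turn right, now facing North
Final: (x=9, y=6), facing North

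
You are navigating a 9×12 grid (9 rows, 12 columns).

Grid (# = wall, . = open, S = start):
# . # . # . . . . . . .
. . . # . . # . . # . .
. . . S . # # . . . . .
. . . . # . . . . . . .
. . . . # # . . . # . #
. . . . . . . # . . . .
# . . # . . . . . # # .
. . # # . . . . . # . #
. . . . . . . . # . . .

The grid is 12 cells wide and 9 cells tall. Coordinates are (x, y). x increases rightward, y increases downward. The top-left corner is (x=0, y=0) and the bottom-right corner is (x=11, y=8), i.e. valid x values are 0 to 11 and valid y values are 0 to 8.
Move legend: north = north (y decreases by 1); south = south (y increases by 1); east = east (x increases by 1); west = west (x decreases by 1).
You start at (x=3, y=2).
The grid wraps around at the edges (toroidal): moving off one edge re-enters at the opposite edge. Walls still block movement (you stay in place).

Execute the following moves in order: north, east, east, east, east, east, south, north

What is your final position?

Answer: Final position: (x=4, y=1)

Derivation:
Start: (x=3, y=2)
  north (north): blocked, stay at (x=3, y=2)
  east (east): (x=3, y=2) -> (x=4, y=2)
  [×4]east (east): blocked, stay at (x=4, y=2)
  south (south): blocked, stay at (x=4, y=2)
  north (north): (x=4, y=2) -> (x=4, y=1)
Final: (x=4, y=1)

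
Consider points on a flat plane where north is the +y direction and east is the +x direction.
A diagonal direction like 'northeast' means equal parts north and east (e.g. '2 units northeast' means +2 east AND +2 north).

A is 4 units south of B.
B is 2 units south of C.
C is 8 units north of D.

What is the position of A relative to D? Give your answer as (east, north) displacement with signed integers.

Place D at the origin (east=0, north=0).
  C is 8 units north of D: delta (east=+0, north=+8); C at (east=0, north=8).
  B is 2 units south of C: delta (east=+0, north=-2); B at (east=0, north=6).
  A is 4 units south of B: delta (east=+0, north=-4); A at (east=0, north=2).
Therefore A relative to D: (east=0, north=2).

Answer: A is at (east=0, north=2) relative to D.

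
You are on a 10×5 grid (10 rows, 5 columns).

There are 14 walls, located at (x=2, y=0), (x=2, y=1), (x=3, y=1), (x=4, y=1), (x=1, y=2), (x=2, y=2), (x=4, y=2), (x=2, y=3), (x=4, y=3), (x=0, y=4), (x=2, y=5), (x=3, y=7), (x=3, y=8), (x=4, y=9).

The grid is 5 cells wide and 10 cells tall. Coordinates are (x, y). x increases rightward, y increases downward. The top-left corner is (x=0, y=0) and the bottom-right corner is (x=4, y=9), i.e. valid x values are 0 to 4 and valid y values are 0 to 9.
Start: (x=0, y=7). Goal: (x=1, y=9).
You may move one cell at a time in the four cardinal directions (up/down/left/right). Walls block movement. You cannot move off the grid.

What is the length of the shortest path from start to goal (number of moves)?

BFS from (x=0, y=7) until reaching (x=1, y=9):
  Distance 0: (x=0, y=7)
  Distance 1: (x=0, y=6), (x=1, y=7), (x=0, y=8)
  Distance 2: (x=0, y=5), (x=1, y=6), (x=2, y=7), (x=1, y=8), (x=0, y=9)
  Distance 3: (x=1, y=5), (x=2, y=6), (x=2, y=8), (x=1, y=9)  <- goal reached here
One shortest path (3 moves): (x=0, y=7) -> (x=1, y=7) -> (x=1, y=8) -> (x=1, y=9)

Answer: Shortest path length: 3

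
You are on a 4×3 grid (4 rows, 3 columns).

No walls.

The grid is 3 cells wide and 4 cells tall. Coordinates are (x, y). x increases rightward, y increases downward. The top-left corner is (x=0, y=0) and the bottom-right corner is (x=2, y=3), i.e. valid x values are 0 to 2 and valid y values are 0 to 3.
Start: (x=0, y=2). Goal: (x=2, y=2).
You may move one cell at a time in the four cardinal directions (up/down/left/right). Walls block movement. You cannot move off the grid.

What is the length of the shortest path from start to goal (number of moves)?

BFS from (x=0, y=2) until reaching (x=2, y=2):
  Distance 0: (x=0, y=2)
  Distance 1: (x=0, y=1), (x=1, y=2), (x=0, y=3)
  Distance 2: (x=0, y=0), (x=1, y=1), (x=2, y=2), (x=1, y=3)  <- goal reached here
One shortest path (2 moves): (x=0, y=2) -> (x=1, y=2) -> (x=2, y=2)

Answer: Shortest path length: 2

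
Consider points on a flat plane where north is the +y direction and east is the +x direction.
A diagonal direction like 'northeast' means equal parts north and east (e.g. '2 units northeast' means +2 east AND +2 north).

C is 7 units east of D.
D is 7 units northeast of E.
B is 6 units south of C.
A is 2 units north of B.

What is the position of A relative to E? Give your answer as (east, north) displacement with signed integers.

Place E at the origin (east=0, north=0).
  D is 7 units northeast of E: delta (east=+7, north=+7); D at (east=7, north=7).
  C is 7 units east of D: delta (east=+7, north=+0); C at (east=14, north=7).
  B is 6 units south of C: delta (east=+0, north=-6); B at (east=14, north=1).
  A is 2 units north of B: delta (east=+0, north=+2); A at (east=14, north=3).
Therefore A relative to E: (east=14, north=3).

Answer: A is at (east=14, north=3) relative to E.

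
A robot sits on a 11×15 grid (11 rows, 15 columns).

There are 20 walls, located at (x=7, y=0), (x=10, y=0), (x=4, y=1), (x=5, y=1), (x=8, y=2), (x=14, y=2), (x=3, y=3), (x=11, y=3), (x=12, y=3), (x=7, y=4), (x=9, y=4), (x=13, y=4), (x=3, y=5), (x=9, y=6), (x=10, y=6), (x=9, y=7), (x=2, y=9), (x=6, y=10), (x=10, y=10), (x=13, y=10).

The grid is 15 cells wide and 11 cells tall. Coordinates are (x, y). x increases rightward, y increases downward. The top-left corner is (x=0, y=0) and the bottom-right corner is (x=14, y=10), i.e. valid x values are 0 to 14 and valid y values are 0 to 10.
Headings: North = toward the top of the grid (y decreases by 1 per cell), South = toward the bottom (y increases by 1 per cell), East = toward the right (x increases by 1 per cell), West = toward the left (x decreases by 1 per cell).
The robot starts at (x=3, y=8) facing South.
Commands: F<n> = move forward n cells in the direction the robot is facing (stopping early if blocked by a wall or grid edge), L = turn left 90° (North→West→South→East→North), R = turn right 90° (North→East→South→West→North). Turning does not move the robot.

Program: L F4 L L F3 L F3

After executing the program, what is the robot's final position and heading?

Answer: Final position: (x=4, y=10), facing South

Derivation:
Start: (x=3, y=8), facing South
  L: turn left, now facing East
  F4: move forward 4, now at (x=7, y=8)
  L: turn left, now facing North
  L: turn left, now facing West
  F3: move forward 3, now at (x=4, y=8)
  L: turn left, now facing South
  F3: move forward 2/3 (blocked), now at (x=4, y=10)
Final: (x=4, y=10), facing South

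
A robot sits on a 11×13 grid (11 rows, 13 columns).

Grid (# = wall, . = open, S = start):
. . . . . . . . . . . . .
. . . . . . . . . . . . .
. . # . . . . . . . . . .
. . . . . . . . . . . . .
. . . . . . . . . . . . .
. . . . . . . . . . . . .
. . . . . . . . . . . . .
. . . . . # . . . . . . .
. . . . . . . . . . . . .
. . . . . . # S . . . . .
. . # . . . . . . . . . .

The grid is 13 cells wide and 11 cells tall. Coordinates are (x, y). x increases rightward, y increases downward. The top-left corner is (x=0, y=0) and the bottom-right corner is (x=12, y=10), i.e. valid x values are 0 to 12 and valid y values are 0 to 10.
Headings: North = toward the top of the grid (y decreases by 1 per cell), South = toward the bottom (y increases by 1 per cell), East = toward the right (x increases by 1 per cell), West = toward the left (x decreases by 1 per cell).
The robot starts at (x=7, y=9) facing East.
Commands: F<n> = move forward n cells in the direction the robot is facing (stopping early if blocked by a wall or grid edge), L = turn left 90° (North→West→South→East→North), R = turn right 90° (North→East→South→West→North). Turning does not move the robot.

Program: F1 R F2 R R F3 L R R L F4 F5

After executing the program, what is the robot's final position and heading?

Answer: Final position: (x=8, y=0), facing North

Derivation:
Start: (x=7, y=9), facing East
  F1: move forward 1, now at (x=8, y=9)
  R: turn right, now facing South
  F2: move forward 1/2 (blocked), now at (x=8, y=10)
  R: turn right, now facing West
  R: turn right, now facing North
  F3: move forward 3, now at (x=8, y=7)
  L: turn left, now facing West
  R: turn right, now facing North
  R: turn right, now facing East
  L: turn left, now facing North
  F4: move forward 4, now at (x=8, y=3)
  F5: move forward 3/5 (blocked), now at (x=8, y=0)
Final: (x=8, y=0), facing North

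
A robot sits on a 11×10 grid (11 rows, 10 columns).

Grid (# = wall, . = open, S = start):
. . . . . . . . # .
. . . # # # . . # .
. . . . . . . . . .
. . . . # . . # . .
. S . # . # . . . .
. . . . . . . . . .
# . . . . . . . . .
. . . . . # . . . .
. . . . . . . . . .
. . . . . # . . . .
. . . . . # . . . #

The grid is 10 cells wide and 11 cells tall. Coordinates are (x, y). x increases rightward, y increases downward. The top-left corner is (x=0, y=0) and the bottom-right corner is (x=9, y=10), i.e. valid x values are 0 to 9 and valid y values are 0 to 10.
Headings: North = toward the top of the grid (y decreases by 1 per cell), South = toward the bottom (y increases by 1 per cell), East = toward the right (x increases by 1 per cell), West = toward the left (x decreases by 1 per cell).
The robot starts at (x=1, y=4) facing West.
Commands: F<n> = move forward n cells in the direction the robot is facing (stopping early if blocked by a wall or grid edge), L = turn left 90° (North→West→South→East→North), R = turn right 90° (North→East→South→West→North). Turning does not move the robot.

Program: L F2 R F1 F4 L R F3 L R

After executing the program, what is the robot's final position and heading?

Start: (x=1, y=4), facing West
  L: turn left, now facing South
  F2: move forward 2, now at (x=1, y=6)
  R: turn right, now facing West
  F1: move forward 0/1 (blocked), now at (x=1, y=6)
  F4: move forward 0/4 (blocked), now at (x=1, y=6)
  L: turn left, now facing South
  R: turn right, now facing West
  F3: move forward 0/3 (blocked), now at (x=1, y=6)
  L: turn left, now facing South
  R: turn right, now facing West
Final: (x=1, y=6), facing West

Answer: Final position: (x=1, y=6), facing West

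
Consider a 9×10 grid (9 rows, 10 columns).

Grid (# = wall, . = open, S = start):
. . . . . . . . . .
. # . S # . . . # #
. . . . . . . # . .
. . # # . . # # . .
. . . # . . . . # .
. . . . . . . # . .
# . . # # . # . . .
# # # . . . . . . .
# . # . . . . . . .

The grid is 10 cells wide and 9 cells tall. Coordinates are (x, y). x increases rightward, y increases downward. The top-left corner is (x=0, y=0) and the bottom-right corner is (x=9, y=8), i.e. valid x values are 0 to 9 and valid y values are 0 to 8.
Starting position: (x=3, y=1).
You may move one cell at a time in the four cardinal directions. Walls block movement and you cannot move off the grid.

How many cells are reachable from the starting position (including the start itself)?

BFS flood-fill from (x=3, y=1):
  Distance 0: (x=3, y=1)
  Distance 1: (x=3, y=0), (x=2, y=1), (x=3, y=2)
  Distance 2: (x=2, y=0), (x=4, y=0), (x=2, y=2), (x=4, y=2)
  Distance 3: (x=1, y=0), (x=5, y=0), (x=1, y=2), (x=5, y=2), (x=4, y=3)
  Distance 4: (x=0, y=0), (x=6, y=0), (x=5, y=1), (x=0, y=2), (x=6, y=2), (x=1, y=3), (x=5, y=3), (x=4, y=4)
  Distance 5: (x=7, y=0), (x=0, y=1), (x=6, y=1), (x=0, y=3), (x=1, y=4), (x=5, y=4), (x=4, y=5)
  Distance 6: (x=8, y=0), (x=7, y=1), (x=0, y=4), (x=2, y=4), (x=6, y=4), (x=1, y=5), (x=3, y=5), (x=5, y=5)
  Distance 7: (x=9, y=0), (x=7, y=4), (x=0, y=5), (x=2, y=5), (x=6, y=5), (x=1, y=6), (x=5, y=6)
  Distance 8: (x=2, y=6), (x=5, y=7)
  Distance 9: (x=4, y=7), (x=6, y=7), (x=5, y=8)
  Distance 10: (x=3, y=7), (x=7, y=7), (x=4, y=8), (x=6, y=8)
  Distance 11: (x=7, y=6), (x=8, y=7), (x=3, y=8), (x=7, y=8)
  Distance 12: (x=8, y=6), (x=9, y=7), (x=8, y=8)
  Distance 13: (x=8, y=5), (x=9, y=6), (x=9, y=8)
  Distance 14: (x=9, y=5)
  Distance 15: (x=9, y=4)
  Distance 16: (x=9, y=3)
  Distance 17: (x=9, y=2), (x=8, y=3)
  Distance 18: (x=8, y=2)
Total reachable: 68 (grid has 69 open cells total)

Answer: Reachable cells: 68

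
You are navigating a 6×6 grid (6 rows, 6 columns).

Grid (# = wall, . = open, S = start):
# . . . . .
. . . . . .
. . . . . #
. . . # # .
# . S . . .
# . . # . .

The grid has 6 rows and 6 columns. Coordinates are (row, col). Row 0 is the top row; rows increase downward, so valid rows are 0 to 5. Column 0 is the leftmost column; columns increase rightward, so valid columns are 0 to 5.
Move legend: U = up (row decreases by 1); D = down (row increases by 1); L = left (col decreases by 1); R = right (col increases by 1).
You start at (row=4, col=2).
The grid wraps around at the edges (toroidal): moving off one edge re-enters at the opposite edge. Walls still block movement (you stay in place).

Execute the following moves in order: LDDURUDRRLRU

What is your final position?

Answer: Final position: (row=4, col=2)

Derivation:
Start: (row=4, col=2)
  L (left): (row=4, col=2) -> (row=4, col=1)
  D (down): (row=4, col=1) -> (row=5, col=1)
  D (down): (row=5, col=1) -> (row=0, col=1)
  U (up): (row=0, col=1) -> (row=5, col=1)
  R (right): (row=5, col=1) -> (row=5, col=2)
  U (up): (row=5, col=2) -> (row=4, col=2)
  D (down): (row=4, col=2) -> (row=5, col=2)
  R (right): blocked, stay at (row=5, col=2)
  R (right): blocked, stay at (row=5, col=2)
  L (left): (row=5, col=2) -> (row=5, col=1)
  R (right): (row=5, col=1) -> (row=5, col=2)
  U (up): (row=5, col=2) -> (row=4, col=2)
Final: (row=4, col=2)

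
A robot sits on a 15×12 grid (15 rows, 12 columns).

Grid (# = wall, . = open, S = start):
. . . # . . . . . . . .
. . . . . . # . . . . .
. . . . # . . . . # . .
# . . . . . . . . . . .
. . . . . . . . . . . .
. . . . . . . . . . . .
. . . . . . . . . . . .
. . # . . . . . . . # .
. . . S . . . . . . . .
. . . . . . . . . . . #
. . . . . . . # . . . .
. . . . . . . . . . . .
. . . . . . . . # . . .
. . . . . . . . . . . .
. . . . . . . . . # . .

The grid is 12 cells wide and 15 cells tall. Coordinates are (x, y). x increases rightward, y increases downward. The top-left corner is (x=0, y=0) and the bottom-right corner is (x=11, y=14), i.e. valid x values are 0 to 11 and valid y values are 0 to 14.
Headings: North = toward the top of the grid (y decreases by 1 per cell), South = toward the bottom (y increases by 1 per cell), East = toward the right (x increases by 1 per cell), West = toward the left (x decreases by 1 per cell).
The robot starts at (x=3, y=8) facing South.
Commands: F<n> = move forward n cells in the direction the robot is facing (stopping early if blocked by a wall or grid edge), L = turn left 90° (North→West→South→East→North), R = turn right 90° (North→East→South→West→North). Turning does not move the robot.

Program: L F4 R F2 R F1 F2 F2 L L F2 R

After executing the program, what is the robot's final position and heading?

Start: (x=3, y=8), facing South
  L: turn left, now facing East
  F4: move forward 4, now at (x=7, y=8)
  R: turn right, now facing South
  F2: move forward 1/2 (blocked), now at (x=7, y=9)
  R: turn right, now facing West
  F1: move forward 1, now at (x=6, y=9)
  F2: move forward 2, now at (x=4, y=9)
  F2: move forward 2, now at (x=2, y=9)
  L: turn left, now facing South
  L: turn left, now facing East
  F2: move forward 2, now at (x=4, y=9)
  R: turn right, now facing South
Final: (x=4, y=9), facing South

Answer: Final position: (x=4, y=9), facing South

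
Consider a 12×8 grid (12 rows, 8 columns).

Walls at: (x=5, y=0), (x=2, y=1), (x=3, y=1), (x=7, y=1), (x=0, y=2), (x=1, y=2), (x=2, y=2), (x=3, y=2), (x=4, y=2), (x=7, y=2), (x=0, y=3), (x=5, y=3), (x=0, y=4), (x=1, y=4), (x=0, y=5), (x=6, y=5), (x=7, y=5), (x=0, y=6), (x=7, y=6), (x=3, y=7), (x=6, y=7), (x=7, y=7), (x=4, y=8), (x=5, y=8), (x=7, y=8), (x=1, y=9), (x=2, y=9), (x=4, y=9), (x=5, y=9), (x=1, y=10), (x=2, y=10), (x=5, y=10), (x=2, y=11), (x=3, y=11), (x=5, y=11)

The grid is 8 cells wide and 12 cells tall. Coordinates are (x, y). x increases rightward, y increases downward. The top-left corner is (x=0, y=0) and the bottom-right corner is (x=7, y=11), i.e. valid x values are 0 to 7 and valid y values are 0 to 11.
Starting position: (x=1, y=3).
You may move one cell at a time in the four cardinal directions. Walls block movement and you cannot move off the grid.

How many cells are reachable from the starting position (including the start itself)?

BFS flood-fill from (x=1, y=3):
  Distance 0: (x=1, y=3)
  Distance 1: (x=2, y=3)
  Distance 2: (x=3, y=3), (x=2, y=4)
  Distance 3: (x=4, y=3), (x=3, y=4), (x=2, y=5)
  Distance 4: (x=4, y=4), (x=1, y=5), (x=3, y=5), (x=2, y=6)
  Distance 5: (x=5, y=4), (x=4, y=5), (x=1, y=6), (x=3, y=6), (x=2, y=7)
  Distance 6: (x=6, y=4), (x=5, y=5), (x=4, y=6), (x=1, y=7), (x=2, y=8)
  Distance 7: (x=6, y=3), (x=7, y=4), (x=5, y=6), (x=0, y=7), (x=4, y=7), (x=1, y=8), (x=3, y=8)
  Distance 8: (x=6, y=2), (x=7, y=3), (x=6, y=6), (x=5, y=7), (x=0, y=8), (x=3, y=9)
  Distance 9: (x=6, y=1), (x=5, y=2), (x=0, y=9), (x=3, y=10)
  Distance 10: (x=6, y=0), (x=5, y=1), (x=0, y=10), (x=4, y=10)
  Distance 11: (x=7, y=0), (x=4, y=1), (x=0, y=11), (x=4, y=11)
  Distance 12: (x=4, y=0), (x=1, y=11)
  Distance 13: (x=3, y=0)
  Distance 14: (x=2, y=0)
  Distance 15: (x=1, y=0)
  Distance 16: (x=0, y=0), (x=1, y=1)
  Distance 17: (x=0, y=1)
Total reachable: 54 (grid has 61 open cells total)

Answer: Reachable cells: 54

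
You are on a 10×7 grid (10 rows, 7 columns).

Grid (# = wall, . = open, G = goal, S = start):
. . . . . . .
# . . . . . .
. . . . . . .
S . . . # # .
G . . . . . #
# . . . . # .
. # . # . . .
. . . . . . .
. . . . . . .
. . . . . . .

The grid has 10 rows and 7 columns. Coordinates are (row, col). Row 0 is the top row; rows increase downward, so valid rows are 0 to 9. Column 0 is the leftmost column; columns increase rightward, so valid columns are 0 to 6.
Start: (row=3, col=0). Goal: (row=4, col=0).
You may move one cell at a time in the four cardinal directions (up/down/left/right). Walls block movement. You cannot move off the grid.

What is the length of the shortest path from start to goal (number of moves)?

Answer: Shortest path length: 1

Derivation:
BFS from (row=3, col=0) until reaching (row=4, col=0):
  Distance 0: (row=3, col=0)
  Distance 1: (row=2, col=0), (row=3, col=1), (row=4, col=0)  <- goal reached here
One shortest path (1 moves): (row=3, col=0) -> (row=4, col=0)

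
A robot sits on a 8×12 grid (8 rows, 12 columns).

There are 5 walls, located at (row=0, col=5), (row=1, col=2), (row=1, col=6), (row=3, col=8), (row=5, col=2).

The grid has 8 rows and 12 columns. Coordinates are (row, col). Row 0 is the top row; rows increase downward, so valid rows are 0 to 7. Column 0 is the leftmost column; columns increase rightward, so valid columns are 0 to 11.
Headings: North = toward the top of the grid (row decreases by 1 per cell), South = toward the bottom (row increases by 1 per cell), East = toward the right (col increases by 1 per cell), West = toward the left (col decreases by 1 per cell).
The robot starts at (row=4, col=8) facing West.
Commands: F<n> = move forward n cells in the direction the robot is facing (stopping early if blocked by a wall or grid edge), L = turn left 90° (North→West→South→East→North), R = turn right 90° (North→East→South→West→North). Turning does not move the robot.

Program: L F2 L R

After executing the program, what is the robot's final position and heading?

Answer: Final position: (row=6, col=8), facing South

Derivation:
Start: (row=4, col=8), facing West
  L: turn left, now facing South
  F2: move forward 2, now at (row=6, col=8)
  L: turn left, now facing East
  R: turn right, now facing South
Final: (row=6, col=8), facing South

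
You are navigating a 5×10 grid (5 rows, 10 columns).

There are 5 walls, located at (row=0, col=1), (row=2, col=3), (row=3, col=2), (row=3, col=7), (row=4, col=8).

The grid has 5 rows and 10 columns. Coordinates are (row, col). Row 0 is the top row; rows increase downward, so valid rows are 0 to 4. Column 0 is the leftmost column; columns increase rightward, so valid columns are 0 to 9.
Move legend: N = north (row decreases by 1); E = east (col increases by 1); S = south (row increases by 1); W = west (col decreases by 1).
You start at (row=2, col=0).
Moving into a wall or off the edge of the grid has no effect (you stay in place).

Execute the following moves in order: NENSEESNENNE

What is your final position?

Start: (row=2, col=0)
  N (north): (row=2, col=0) -> (row=1, col=0)
  E (east): (row=1, col=0) -> (row=1, col=1)
  N (north): blocked, stay at (row=1, col=1)
  S (south): (row=1, col=1) -> (row=2, col=1)
  E (east): (row=2, col=1) -> (row=2, col=2)
  E (east): blocked, stay at (row=2, col=2)
  S (south): blocked, stay at (row=2, col=2)
  N (north): (row=2, col=2) -> (row=1, col=2)
  E (east): (row=1, col=2) -> (row=1, col=3)
  N (north): (row=1, col=3) -> (row=0, col=3)
  N (north): blocked, stay at (row=0, col=3)
  E (east): (row=0, col=3) -> (row=0, col=4)
Final: (row=0, col=4)

Answer: Final position: (row=0, col=4)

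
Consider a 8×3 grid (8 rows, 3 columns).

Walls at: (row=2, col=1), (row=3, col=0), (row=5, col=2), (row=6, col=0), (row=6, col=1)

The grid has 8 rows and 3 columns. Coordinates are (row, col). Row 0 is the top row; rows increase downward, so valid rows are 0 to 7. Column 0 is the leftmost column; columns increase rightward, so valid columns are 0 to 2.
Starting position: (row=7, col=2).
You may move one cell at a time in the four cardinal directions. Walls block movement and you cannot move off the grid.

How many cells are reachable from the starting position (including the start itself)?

BFS flood-fill from (row=7, col=2):
  Distance 0: (row=7, col=2)
  Distance 1: (row=6, col=2), (row=7, col=1)
  Distance 2: (row=7, col=0)
Total reachable: 4 (grid has 19 open cells total)

Answer: Reachable cells: 4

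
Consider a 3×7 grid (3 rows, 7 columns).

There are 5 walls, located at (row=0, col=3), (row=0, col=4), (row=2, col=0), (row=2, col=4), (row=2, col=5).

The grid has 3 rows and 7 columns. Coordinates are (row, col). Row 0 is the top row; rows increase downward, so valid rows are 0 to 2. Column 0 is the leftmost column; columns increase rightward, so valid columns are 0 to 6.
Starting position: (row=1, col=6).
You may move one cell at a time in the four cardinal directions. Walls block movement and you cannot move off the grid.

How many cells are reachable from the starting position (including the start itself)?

BFS flood-fill from (row=1, col=6):
  Distance 0: (row=1, col=6)
  Distance 1: (row=0, col=6), (row=1, col=5), (row=2, col=6)
  Distance 2: (row=0, col=5), (row=1, col=4)
  Distance 3: (row=1, col=3)
  Distance 4: (row=1, col=2), (row=2, col=3)
  Distance 5: (row=0, col=2), (row=1, col=1), (row=2, col=2)
  Distance 6: (row=0, col=1), (row=1, col=0), (row=2, col=1)
  Distance 7: (row=0, col=0)
Total reachable: 16 (grid has 16 open cells total)

Answer: Reachable cells: 16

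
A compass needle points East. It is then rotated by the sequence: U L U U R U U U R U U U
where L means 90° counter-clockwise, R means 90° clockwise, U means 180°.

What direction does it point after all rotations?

Start: East
  U (U-turn (180°)) -> West
  L (left (90° counter-clockwise)) -> South
  U (U-turn (180°)) -> North
  U (U-turn (180°)) -> South
  R (right (90° clockwise)) -> West
  U (U-turn (180°)) -> East
  U (U-turn (180°)) -> West
  U (U-turn (180°)) -> East
  R (right (90° clockwise)) -> South
  U (U-turn (180°)) -> North
  U (U-turn (180°)) -> South
  U (U-turn (180°)) -> North
Final: North

Answer: Final heading: North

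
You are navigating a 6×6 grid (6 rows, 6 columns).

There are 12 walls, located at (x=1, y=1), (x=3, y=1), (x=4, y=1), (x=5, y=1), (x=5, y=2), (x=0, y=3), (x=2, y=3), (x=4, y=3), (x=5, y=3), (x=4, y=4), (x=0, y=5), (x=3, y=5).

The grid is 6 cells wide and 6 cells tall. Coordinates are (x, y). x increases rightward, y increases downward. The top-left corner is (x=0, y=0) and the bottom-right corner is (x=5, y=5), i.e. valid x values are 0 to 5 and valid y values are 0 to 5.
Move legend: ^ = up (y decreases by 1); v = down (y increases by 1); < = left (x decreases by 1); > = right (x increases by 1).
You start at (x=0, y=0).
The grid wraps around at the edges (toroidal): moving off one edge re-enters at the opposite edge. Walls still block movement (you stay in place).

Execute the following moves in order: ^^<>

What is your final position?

Start: (x=0, y=0)
  ^ (up): blocked, stay at (x=0, y=0)
  ^ (up): blocked, stay at (x=0, y=0)
  < (left): (x=0, y=0) -> (x=5, y=0)
  > (right): (x=5, y=0) -> (x=0, y=0)
Final: (x=0, y=0)

Answer: Final position: (x=0, y=0)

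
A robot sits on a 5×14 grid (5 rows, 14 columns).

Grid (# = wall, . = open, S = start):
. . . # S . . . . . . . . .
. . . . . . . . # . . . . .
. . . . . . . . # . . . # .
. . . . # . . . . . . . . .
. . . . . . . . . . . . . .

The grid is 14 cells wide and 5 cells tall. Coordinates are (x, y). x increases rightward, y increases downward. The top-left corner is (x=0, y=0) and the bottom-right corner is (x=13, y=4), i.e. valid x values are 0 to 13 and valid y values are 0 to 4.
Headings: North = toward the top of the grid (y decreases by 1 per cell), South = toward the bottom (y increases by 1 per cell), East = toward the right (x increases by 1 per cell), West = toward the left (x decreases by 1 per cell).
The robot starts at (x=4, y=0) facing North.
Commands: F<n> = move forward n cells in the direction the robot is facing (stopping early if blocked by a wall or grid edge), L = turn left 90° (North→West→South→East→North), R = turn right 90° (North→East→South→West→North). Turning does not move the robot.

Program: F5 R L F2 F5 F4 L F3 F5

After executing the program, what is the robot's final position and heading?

Answer: Final position: (x=4, y=0), facing West

Derivation:
Start: (x=4, y=0), facing North
  F5: move forward 0/5 (blocked), now at (x=4, y=0)
  R: turn right, now facing East
  L: turn left, now facing North
  F2: move forward 0/2 (blocked), now at (x=4, y=0)
  F5: move forward 0/5 (blocked), now at (x=4, y=0)
  F4: move forward 0/4 (blocked), now at (x=4, y=0)
  L: turn left, now facing West
  F3: move forward 0/3 (blocked), now at (x=4, y=0)
  F5: move forward 0/5 (blocked), now at (x=4, y=0)
Final: (x=4, y=0), facing West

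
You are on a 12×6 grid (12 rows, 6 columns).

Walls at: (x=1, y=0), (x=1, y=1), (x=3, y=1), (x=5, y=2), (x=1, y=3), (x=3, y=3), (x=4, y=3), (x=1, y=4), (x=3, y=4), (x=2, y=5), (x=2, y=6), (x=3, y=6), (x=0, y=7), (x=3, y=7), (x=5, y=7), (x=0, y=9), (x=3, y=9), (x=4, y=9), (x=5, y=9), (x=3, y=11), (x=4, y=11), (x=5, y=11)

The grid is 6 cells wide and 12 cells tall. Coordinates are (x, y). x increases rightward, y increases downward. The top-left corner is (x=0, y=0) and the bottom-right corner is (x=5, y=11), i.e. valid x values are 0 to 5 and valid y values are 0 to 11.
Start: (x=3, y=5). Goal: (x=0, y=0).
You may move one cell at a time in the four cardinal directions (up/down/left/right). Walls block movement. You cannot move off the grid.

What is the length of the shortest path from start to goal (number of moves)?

Answer: Shortest path length: 16

Derivation:
BFS from (x=3, y=5) until reaching (x=0, y=0):
  Distance 0: (x=3, y=5)
  Distance 1: (x=4, y=5)
  Distance 2: (x=4, y=4), (x=5, y=5), (x=4, y=6)
  Distance 3: (x=5, y=4), (x=5, y=6), (x=4, y=7)
  Distance 4: (x=5, y=3), (x=4, y=8)
  Distance 5: (x=3, y=8), (x=5, y=8)
  Distance 6: (x=2, y=8)
  Distance 7: (x=2, y=7), (x=1, y=8), (x=2, y=9)
  Distance 8: (x=1, y=7), (x=0, y=8), (x=1, y=9), (x=2, y=10)
  Distance 9: (x=1, y=6), (x=1, y=10), (x=3, y=10), (x=2, y=11)
  Distance 10: (x=1, y=5), (x=0, y=6), (x=0, y=10), (x=4, y=10), (x=1, y=11)
  Distance 11: (x=0, y=5), (x=5, y=10), (x=0, y=11)
  Distance 12: (x=0, y=4)
  Distance 13: (x=0, y=3)
  Distance 14: (x=0, y=2)
  Distance 15: (x=0, y=1), (x=1, y=2)
  Distance 16: (x=0, y=0), (x=2, y=2)  <- goal reached here
One shortest path (16 moves): (x=3, y=5) -> (x=4, y=5) -> (x=4, y=6) -> (x=4, y=7) -> (x=4, y=8) -> (x=3, y=8) -> (x=2, y=8) -> (x=1, y=8) -> (x=1, y=7) -> (x=1, y=6) -> (x=0, y=6) -> (x=0, y=5) -> (x=0, y=4) -> (x=0, y=3) -> (x=0, y=2) -> (x=0, y=1) -> (x=0, y=0)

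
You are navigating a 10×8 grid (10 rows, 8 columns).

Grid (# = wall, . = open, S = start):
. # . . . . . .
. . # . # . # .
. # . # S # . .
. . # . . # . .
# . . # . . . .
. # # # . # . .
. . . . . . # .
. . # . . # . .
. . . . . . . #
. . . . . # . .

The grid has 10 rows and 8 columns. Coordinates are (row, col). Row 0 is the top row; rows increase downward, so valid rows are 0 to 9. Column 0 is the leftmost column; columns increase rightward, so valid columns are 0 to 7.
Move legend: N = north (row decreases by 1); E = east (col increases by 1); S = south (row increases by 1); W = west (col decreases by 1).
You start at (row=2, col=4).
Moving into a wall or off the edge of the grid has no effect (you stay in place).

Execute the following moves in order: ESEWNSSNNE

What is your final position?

Answer: Final position: (row=3, col=4)

Derivation:
Start: (row=2, col=4)
  E (east): blocked, stay at (row=2, col=4)
  S (south): (row=2, col=4) -> (row=3, col=4)
  E (east): blocked, stay at (row=3, col=4)
  W (west): (row=3, col=4) -> (row=3, col=3)
  N (north): blocked, stay at (row=3, col=3)
  S (south): blocked, stay at (row=3, col=3)
  S (south): blocked, stay at (row=3, col=3)
  N (north): blocked, stay at (row=3, col=3)
  N (north): blocked, stay at (row=3, col=3)
  E (east): (row=3, col=3) -> (row=3, col=4)
Final: (row=3, col=4)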